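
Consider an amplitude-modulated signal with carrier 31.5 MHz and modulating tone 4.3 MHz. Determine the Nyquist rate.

71.6 MHz

AM sidebands sit at fc ± fm = 27.2 MHz and 35.8 MHz.
Highest-frequency component: 35.8 MHz.
Nyquist rate = 2 × 35.8 MHz = 71.6 MHz.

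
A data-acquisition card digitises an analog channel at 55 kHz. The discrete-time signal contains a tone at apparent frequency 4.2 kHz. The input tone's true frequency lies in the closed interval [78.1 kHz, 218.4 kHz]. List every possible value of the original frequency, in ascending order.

105.8 kHz, 114.2 kHz, 160.8 kHz, 169.2 kHz, 215.8 kHz

Frequencies that alias to 4.2 kHz are k·fs ± 4.2 kHz for integer k ≥ 0.
k=0: 4.2 kHz.
k=1: 50.8 kHz, 59.2 kHz.
k=2: 105.8 kHz, 114.2 kHz.
k=3: 160.8 kHz, 169.2 kHz.
k=4: 215.8 kHz, 224.2 kHz.
k=5: 270.8 kHz, 279.2 kHz.
Within [78.1 kHz, 218.4 kHz]: 105.8 kHz, 114.2 kHz, 160.8 kHz, 169.2 kHz, 215.8 kHz.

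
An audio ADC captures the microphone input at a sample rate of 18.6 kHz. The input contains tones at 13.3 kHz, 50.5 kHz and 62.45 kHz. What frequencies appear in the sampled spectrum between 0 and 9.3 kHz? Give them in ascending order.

5.3 kHz, 6.65 kHz

fs/2 = 9.3 kHz.
13.3 kHz > fs/2 = 9.3 kHz, folds to fs − 13.3 kHz = 5.3 kHz.
50.5 kHz mod fs = 13.3 kHz.
13.3 kHz > fs/2 = 9.3 kHz, folds to fs − 13.3 kHz = 5.3 kHz.
62.45 kHz mod fs = 6.65 kHz.
6.65 kHz ≤ fs/2 = 9.3 kHz, appears at 6.65 kHz.
Distinct values: {5.3 kHz, 6.65 kHz}.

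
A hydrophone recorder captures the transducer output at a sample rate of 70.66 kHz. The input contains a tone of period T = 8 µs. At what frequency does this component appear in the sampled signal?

16.32 kHz

T = 8 µs → f = 1/T = 125 kHz.
125 kHz mod fs = 54.34 kHz.
54.34 kHz > fs/2 = 35.33 kHz, folds to fs − 54.34 kHz = 16.32 kHz.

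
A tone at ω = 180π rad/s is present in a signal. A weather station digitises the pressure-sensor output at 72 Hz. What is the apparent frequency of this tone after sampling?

18 Hz

ω = 180π rad/s → f = ω/(2π) = 90 Hz.
90 Hz mod fs = 18 Hz.
18 Hz ≤ fs/2 = 36 Hz, appears at 18 Hz.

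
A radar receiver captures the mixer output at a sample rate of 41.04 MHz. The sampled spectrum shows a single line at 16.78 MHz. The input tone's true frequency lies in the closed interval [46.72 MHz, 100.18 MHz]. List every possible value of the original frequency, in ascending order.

57.82 MHz, 65.3 MHz, 98.86 MHz

Frequencies that alias to 16.78 MHz are k·fs ± 16.78 MHz for integer k ≥ 0.
k=0: 16.78 MHz.
k=1: 24.26 MHz, 57.82 MHz.
k=2: 65.3 MHz, 98.86 MHz.
k=3: 106.34 MHz, 139.9 MHz.
Within [46.72 MHz, 100.18 MHz]: 57.82 MHz, 65.3 MHz, 98.86 MHz.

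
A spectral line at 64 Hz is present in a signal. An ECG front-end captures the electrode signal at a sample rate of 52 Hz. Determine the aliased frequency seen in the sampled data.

64 Hz mod fs = 12 Hz.
12 Hz ≤ fs/2 = 26 Hz, appears at 12 Hz.

12 Hz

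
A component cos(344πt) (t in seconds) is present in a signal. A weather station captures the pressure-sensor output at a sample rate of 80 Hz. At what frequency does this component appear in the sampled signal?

12 Hz

ω = 344π rad/s → f = ω/(2π) = 172 Hz.
172 Hz mod fs = 12 Hz.
12 Hz ≤ fs/2 = 40 Hz, appears at 12 Hz.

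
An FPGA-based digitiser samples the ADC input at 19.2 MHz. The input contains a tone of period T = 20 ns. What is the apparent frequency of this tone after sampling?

T = 20 ns → f = 1/T = 50 MHz.
50 MHz mod fs = 11.6 MHz.
11.6 MHz > fs/2 = 9.6 MHz, folds to fs − 11.6 MHz = 7.6 MHz.

7.6 MHz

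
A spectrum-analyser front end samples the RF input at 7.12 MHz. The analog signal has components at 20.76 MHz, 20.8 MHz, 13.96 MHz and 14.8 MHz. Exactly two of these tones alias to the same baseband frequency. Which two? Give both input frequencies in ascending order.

14.8 MHz, 20.8 MHz

fs/2 = 3.56 MHz.
20.76 MHz mod fs = 6.52 MHz.
6.52 MHz > fs/2 = 3.56 MHz, folds to fs − 6.52 MHz = 0.6 MHz.
20.8 MHz mod fs = 6.56 MHz.
6.56 MHz > fs/2 = 3.56 MHz, folds to fs − 6.56 MHz = 0.56 MHz.
13.96 MHz mod fs = 6.84 MHz.
6.84 MHz > fs/2 = 3.56 MHz, folds to fs − 6.84 MHz = 0.28 MHz.
14.8 MHz mod fs = 0.56 MHz.
0.56 MHz ≤ fs/2 = 3.56 MHz, appears at 0.56 MHz.
14.8 MHz and 20.8 MHz both map to 0.56 MHz.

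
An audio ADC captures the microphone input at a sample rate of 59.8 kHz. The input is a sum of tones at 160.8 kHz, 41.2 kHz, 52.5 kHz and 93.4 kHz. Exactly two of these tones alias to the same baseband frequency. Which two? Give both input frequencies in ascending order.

41.2 kHz, 160.8 kHz

fs/2 = 29.9 kHz.
160.8 kHz mod fs = 41.2 kHz.
41.2 kHz > fs/2 = 29.9 kHz, folds to fs − 41.2 kHz = 18.6 kHz.
41.2 kHz > fs/2 = 29.9 kHz, folds to fs − 41.2 kHz = 18.6 kHz.
52.5 kHz > fs/2 = 29.9 kHz, folds to fs − 52.5 kHz = 7.3 kHz.
93.4 kHz mod fs = 33.6 kHz.
33.6 kHz > fs/2 = 29.9 kHz, folds to fs − 33.6 kHz = 26.2 kHz.
41.2 kHz and 160.8 kHz both map to 18.6 kHz.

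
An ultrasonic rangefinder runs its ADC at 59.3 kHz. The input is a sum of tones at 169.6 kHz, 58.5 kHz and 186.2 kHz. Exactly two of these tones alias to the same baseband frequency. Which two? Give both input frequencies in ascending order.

fs/2 = 29.65 kHz.
169.6 kHz mod fs = 51 kHz.
51 kHz > fs/2 = 29.65 kHz, folds to fs − 51 kHz = 8.3 kHz.
58.5 kHz > fs/2 = 29.65 kHz, folds to fs − 58.5 kHz = 0.8 kHz.
186.2 kHz mod fs = 8.3 kHz.
8.3 kHz ≤ fs/2 = 29.65 kHz, appears at 8.3 kHz.
169.6 kHz and 186.2 kHz both map to 8.3 kHz.

169.6 kHz, 186.2 kHz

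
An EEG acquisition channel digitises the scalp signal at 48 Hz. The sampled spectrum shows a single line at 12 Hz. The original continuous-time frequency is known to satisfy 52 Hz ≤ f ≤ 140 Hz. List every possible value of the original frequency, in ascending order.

Frequencies that alias to 12 Hz are k·fs ± 12 Hz for integer k ≥ 0.
k=0: 12 Hz.
k=1: 36 Hz, 60 Hz.
k=2: 84 Hz, 108 Hz.
k=3: 132 Hz, 156 Hz.
k=4: 180 Hz, 204 Hz.
Within [52 Hz, 140 Hz]: 60 Hz, 84 Hz, 108 Hz, 132 Hz.

60 Hz, 84 Hz, 108 Hz, 132 Hz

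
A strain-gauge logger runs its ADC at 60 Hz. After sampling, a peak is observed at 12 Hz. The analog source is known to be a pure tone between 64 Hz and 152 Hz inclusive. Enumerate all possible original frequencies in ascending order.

72 Hz, 108 Hz, 132 Hz

Frequencies that alias to 12 Hz are k·fs ± 12 Hz for integer k ≥ 0.
k=0: 12 Hz.
k=1: 48 Hz, 72 Hz.
k=2: 108 Hz, 132 Hz.
k=3: 168 Hz, 192 Hz.
Within [64 Hz, 152 Hz]: 72 Hz, 108 Hz, 132 Hz.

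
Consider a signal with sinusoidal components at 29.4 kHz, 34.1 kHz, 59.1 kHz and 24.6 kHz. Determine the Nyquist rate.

Highest-frequency component: 59.1 kHz.
Nyquist rate = 2 × 59.1 kHz = 118.2 kHz.

118.2 kHz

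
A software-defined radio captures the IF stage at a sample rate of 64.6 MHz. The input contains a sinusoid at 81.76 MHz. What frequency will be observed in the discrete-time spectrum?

17.16 MHz

81.76 MHz mod fs = 17.16 MHz.
17.16 MHz ≤ fs/2 = 32.3 MHz, appears at 17.16 MHz.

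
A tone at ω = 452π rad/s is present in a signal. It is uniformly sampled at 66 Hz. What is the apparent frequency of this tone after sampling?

ω = 452π rad/s → f = ω/(2π) = 226 Hz.
226 Hz mod fs = 28 Hz.
28 Hz ≤ fs/2 = 33 Hz, appears at 28 Hz.

28 Hz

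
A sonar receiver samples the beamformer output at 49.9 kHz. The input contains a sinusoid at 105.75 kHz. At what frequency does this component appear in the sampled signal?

105.75 kHz mod fs = 5.95 kHz.
5.95 kHz ≤ fs/2 = 24.95 kHz, appears at 5.95 kHz.

5.95 kHz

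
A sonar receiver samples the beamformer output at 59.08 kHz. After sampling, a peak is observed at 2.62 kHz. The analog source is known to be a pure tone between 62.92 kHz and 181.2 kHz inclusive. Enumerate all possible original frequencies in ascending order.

Frequencies that alias to 2.62 kHz are k·fs ± 2.62 kHz for integer k ≥ 0.
k=0: 2.62 kHz.
k=1: 56.46 kHz, 61.7 kHz.
k=2: 115.54 kHz, 120.78 kHz.
k=3: 174.62 kHz, 179.86 kHz.
k=4: 233.7 kHz, 238.94 kHz.
Within [62.92 kHz, 181.2 kHz]: 115.54 kHz, 120.78 kHz, 174.62 kHz, 179.86 kHz.

115.54 kHz, 120.78 kHz, 174.62 kHz, 179.86 kHz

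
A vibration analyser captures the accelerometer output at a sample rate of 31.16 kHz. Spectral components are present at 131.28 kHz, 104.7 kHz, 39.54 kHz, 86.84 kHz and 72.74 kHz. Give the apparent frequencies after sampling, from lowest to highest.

fs/2 = 15.58 kHz.
131.28 kHz mod fs = 6.64 kHz.
6.64 kHz ≤ fs/2 = 15.58 kHz, appears at 6.64 kHz.
104.7 kHz mod fs = 11.22 kHz.
11.22 kHz ≤ fs/2 = 15.58 kHz, appears at 11.22 kHz.
39.54 kHz mod fs = 8.38 kHz.
8.38 kHz ≤ fs/2 = 15.58 kHz, appears at 8.38 kHz.
86.84 kHz mod fs = 24.52 kHz.
24.52 kHz > fs/2 = 15.58 kHz, folds to fs − 24.52 kHz = 6.64 kHz.
72.74 kHz mod fs = 10.42 kHz.
10.42 kHz ≤ fs/2 = 15.58 kHz, appears at 10.42 kHz.
Distinct values: {6.64 kHz, 8.38 kHz, 10.42 kHz, 11.22 kHz}.

6.64 kHz, 8.38 kHz, 10.42 kHz, 11.22 kHz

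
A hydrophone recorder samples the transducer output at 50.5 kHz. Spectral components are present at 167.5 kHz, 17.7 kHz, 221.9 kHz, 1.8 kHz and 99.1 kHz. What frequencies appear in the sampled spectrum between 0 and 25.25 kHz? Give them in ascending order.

fs/2 = 25.25 kHz.
167.5 kHz mod fs = 16 kHz.
16 kHz ≤ fs/2 = 25.25 kHz, appears at 16 kHz.
17.7 kHz ≤ fs/2 = 25.25 kHz, passes unchanged.
221.9 kHz mod fs = 19.9 kHz.
19.9 kHz ≤ fs/2 = 25.25 kHz, appears at 19.9 kHz.
1.8 kHz ≤ fs/2 = 25.25 kHz, passes unchanged.
99.1 kHz mod fs = 48.6 kHz.
48.6 kHz > fs/2 = 25.25 kHz, folds to fs − 48.6 kHz = 1.9 kHz.
Distinct values: {1.8 kHz, 1.9 kHz, 16 kHz, 17.7 kHz, 19.9 kHz}.

1.8 kHz, 1.9 kHz, 16 kHz, 17.7 kHz, 19.9 kHz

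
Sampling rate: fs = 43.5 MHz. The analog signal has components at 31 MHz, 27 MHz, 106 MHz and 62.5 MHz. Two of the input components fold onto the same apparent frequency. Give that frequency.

fs/2 = 21.75 MHz.
31 MHz > fs/2 = 21.75 MHz, folds to fs − 31 MHz = 12.5 MHz.
27 MHz > fs/2 = 21.75 MHz, folds to fs − 27 MHz = 16.5 MHz.
106 MHz mod fs = 19 MHz.
19 MHz ≤ fs/2 = 21.75 MHz, appears at 19 MHz.
62.5 MHz mod fs = 19 MHz.
19 MHz ≤ fs/2 = 21.75 MHz, appears at 19 MHz.
62.5 MHz and 106 MHz both map to 19 MHz.

19 MHz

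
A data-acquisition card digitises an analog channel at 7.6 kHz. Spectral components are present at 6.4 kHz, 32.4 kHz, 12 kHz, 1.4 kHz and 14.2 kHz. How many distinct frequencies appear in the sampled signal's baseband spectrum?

fs/2 = 3.8 kHz.
6.4 kHz > fs/2 = 3.8 kHz, folds to fs − 6.4 kHz = 1.2 kHz.
32.4 kHz mod fs = 2 kHz.
2 kHz ≤ fs/2 = 3.8 kHz, appears at 2 kHz.
12 kHz mod fs = 4.4 kHz.
4.4 kHz > fs/2 = 3.8 kHz, folds to fs − 4.4 kHz = 3.2 kHz.
1.4 kHz ≤ fs/2 = 3.8 kHz, passes unchanged.
14.2 kHz mod fs = 6.6 kHz.
6.6 kHz > fs/2 = 3.8 kHz, folds to fs − 6.6 kHz = 1 kHz.
Distinct values: {1 kHz, 1.2 kHz, 1.4 kHz, 2 kHz, 3.2 kHz} → 5.

5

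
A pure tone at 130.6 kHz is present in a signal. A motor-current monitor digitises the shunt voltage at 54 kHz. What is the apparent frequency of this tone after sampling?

22.6 kHz

130.6 kHz mod fs = 22.6 kHz.
22.6 kHz ≤ fs/2 = 27 kHz, appears at 22.6 kHz.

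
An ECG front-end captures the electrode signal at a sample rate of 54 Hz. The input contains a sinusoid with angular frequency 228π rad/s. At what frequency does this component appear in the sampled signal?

6 Hz

ω = 228π rad/s → f = ω/(2π) = 114 Hz.
114 Hz mod fs = 6 Hz.
6 Hz ≤ fs/2 = 27 Hz, appears at 6 Hz.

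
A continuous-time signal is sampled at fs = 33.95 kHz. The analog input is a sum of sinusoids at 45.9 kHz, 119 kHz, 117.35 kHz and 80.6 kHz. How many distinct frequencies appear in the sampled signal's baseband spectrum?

4

fs/2 = 16.975 kHz.
45.9 kHz mod fs = 11.95 kHz.
11.95 kHz ≤ fs/2 = 16.975 kHz, appears at 11.95 kHz.
119 kHz mod fs = 17.15 kHz.
17.15 kHz > fs/2 = 16.975 kHz, folds to fs − 17.15 kHz = 16.8 kHz.
117.35 kHz mod fs = 15.5 kHz.
15.5 kHz ≤ fs/2 = 16.975 kHz, appears at 15.5 kHz.
80.6 kHz mod fs = 12.7 kHz.
12.7 kHz ≤ fs/2 = 16.975 kHz, appears at 12.7 kHz.
Distinct values: {11.95 kHz, 12.7 kHz, 15.5 kHz, 16.8 kHz} → 4.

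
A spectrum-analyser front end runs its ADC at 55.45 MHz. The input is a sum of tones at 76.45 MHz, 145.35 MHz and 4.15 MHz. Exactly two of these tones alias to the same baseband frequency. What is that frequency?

fs/2 = 27.725 MHz.
76.45 MHz mod fs = 21 MHz.
21 MHz ≤ fs/2 = 27.725 MHz, appears at 21 MHz.
145.35 MHz mod fs = 34.45 MHz.
34.45 MHz > fs/2 = 27.725 MHz, folds to fs − 34.45 MHz = 21 MHz.
4.15 MHz ≤ fs/2 = 27.725 MHz, passes unchanged.
76.45 MHz and 145.35 MHz both map to 21 MHz.

21 MHz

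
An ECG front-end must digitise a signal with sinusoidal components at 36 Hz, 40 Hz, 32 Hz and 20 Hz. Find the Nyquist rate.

80 Hz

Highest-frequency component: 40 Hz.
Nyquist rate = 2 × 40 Hz = 80 Hz.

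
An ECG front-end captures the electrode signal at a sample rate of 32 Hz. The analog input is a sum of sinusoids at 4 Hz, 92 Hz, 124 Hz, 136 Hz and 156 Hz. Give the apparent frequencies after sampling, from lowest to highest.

fs/2 = 16 Hz.
4 Hz ≤ fs/2 = 16 Hz, passes unchanged.
92 Hz mod fs = 28 Hz.
28 Hz > fs/2 = 16 Hz, folds to fs − 28 Hz = 4 Hz.
124 Hz mod fs = 28 Hz.
28 Hz > fs/2 = 16 Hz, folds to fs − 28 Hz = 4 Hz.
136 Hz mod fs = 8 Hz.
8 Hz ≤ fs/2 = 16 Hz, appears at 8 Hz.
156 Hz mod fs = 28 Hz.
28 Hz > fs/2 = 16 Hz, folds to fs − 28 Hz = 4 Hz.
Distinct values: {4 Hz, 8 Hz}.

4 Hz, 8 Hz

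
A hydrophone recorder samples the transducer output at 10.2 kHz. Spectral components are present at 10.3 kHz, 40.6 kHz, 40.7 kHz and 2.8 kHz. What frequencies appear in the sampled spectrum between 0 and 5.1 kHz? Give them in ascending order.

fs/2 = 5.1 kHz.
10.3 kHz mod fs = 0.1 kHz.
0.1 kHz ≤ fs/2 = 5.1 kHz, appears at 0.1 kHz.
40.6 kHz mod fs = 10 kHz.
10 kHz > fs/2 = 5.1 kHz, folds to fs − 10 kHz = 0.2 kHz.
40.7 kHz mod fs = 10.1 kHz.
10.1 kHz > fs/2 = 5.1 kHz, folds to fs − 10.1 kHz = 0.1 kHz.
2.8 kHz ≤ fs/2 = 5.1 kHz, passes unchanged.
Distinct values: {0.1 kHz, 0.2 kHz, 2.8 kHz}.

0.1 kHz, 0.2 kHz, 2.8 kHz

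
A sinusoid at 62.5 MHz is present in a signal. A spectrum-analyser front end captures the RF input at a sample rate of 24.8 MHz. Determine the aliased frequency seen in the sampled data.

62.5 MHz mod fs = 12.9 MHz.
12.9 MHz > fs/2 = 12.4 MHz, folds to fs − 12.9 MHz = 11.9 MHz.

11.9 MHz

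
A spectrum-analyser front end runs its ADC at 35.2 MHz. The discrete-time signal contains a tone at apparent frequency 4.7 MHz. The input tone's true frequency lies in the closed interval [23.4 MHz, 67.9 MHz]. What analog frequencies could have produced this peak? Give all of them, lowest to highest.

Frequencies that alias to 4.7 MHz are k·fs ± 4.7 MHz for integer k ≥ 0.
k=0: 4.7 MHz.
k=1: 30.5 MHz, 39.9 MHz.
k=2: 65.7 MHz, 75.1 MHz.
k=3: 100.9 MHz, 110.3 MHz.
Within [23.4 MHz, 67.9 MHz]: 30.5 MHz, 39.9 MHz, 65.7 MHz.

30.5 MHz, 39.9 MHz, 65.7 MHz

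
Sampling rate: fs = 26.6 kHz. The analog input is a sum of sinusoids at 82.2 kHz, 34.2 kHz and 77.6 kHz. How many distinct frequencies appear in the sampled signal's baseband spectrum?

fs/2 = 13.3 kHz.
82.2 kHz mod fs = 2.4 kHz.
2.4 kHz ≤ fs/2 = 13.3 kHz, appears at 2.4 kHz.
34.2 kHz mod fs = 7.6 kHz.
7.6 kHz ≤ fs/2 = 13.3 kHz, appears at 7.6 kHz.
77.6 kHz mod fs = 24.4 kHz.
24.4 kHz > fs/2 = 13.3 kHz, folds to fs − 24.4 kHz = 2.2 kHz.
Distinct values: {2.2 kHz, 2.4 kHz, 7.6 kHz} → 3.

3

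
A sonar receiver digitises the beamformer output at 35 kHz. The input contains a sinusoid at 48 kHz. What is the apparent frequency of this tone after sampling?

48 kHz mod fs = 13 kHz.
13 kHz ≤ fs/2 = 17.5 kHz, appears at 13 kHz.

13 kHz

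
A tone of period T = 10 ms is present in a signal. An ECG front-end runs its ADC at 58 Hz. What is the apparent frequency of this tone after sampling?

16 Hz

T = 10 ms → f = 1/T = 100 Hz.
100 Hz mod fs = 42 Hz.
42 Hz > fs/2 = 29 Hz, folds to fs − 42 Hz = 16 Hz.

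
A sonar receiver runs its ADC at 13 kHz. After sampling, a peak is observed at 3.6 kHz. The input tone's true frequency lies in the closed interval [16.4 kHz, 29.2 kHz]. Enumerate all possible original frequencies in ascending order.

Frequencies that alias to 3.6 kHz are k·fs ± 3.6 kHz for integer k ≥ 0.
k=0: 3.6 kHz.
k=1: 9.4 kHz, 16.6 kHz.
k=2: 22.4 kHz, 29.6 kHz.
k=3: 35.4 kHz, 42.6 kHz.
Within [16.4 kHz, 29.2 kHz]: 16.6 kHz, 22.4 kHz.

16.6 kHz, 22.4 kHz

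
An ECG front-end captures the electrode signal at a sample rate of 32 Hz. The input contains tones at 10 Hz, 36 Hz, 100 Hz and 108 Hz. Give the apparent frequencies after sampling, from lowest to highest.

4 Hz, 10 Hz, 12 Hz

fs/2 = 16 Hz.
10 Hz ≤ fs/2 = 16 Hz, passes unchanged.
36 Hz mod fs = 4 Hz.
4 Hz ≤ fs/2 = 16 Hz, appears at 4 Hz.
100 Hz mod fs = 4 Hz.
4 Hz ≤ fs/2 = 16 Hz, appears at 4 Hz.
108 Hz mod fs = 12 Hz.
12 Hz ≤ fs/2 = 16 Hz, appears at 12 Hz.
Distinct values: {4 Hz, 10 Hz, 12 Hz}.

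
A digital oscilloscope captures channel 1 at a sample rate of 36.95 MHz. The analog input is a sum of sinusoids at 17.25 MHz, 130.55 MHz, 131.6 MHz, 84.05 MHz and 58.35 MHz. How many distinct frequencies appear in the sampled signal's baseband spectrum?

4

fs/2 = 18.475 MHz.
17.25 MHz ≤ fs/2 = 18.475 MHz, passes unchanged.
130.55 MHz mod fs = 19.7 MHz.
19.7 MHz > fs/2 = 18.475 MHz, folds to fs − 19.7 MHz = 17.25 MHz.
131.6 MHz mod fs = 20.75 MHz.
20.75 MHz > fs/2 = 18.475 MHz, folds to fs − 20.75 MHz = 16.2 MHz.
84.05 MHz mod fs = 10.15 MHz.
10.15 MHz ≤ fs/2 = 18.475 MHz, appears at 10.15 MHz.
58.35 MHz mod fs = 21.4 MHz.
21.4 MHz > fs/2 = 18.475 MHz, folds to fs − 21.4 MHz = 15.55 MHz.
Distinct values: {10.15 MHz, 15.55 MHz, 16.2 MHz, 17.25 MHz} → 4.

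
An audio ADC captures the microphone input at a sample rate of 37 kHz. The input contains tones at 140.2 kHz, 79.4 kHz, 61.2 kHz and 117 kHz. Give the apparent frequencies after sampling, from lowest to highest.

5.4 kHz, 6 kHz, 7.8 kHz, 12.8 kHz

fs/2 = 18.5 kHz.
140.2 kHz mod fs = 29.2 kHz.
29.2 kHz > fs/2 = 18.5 kHz, folds to fs − 29.2 kHz = 7.8 kHz.
79.4 kHz mod fs = 5.4 kHz.
5.4 kHz ≤ fs/2 = 18.5 kHz, appears at 5.4 kHz.
61.2 kHz mod fs = 24.2 kHz.
24.2 kHz > fs/2 = 18.5 kHz, folds to fs − 24.2 kHz = 12.8 kHz.
117 kHz mod fs = 6 kHz.
6 kHz ≤ fs/2 = 18.5 kHz, appears at 6 kHz.
Distinct values: {5.4 kHz, 6 kHz, 7.8 kHz, 12.8 kHz}.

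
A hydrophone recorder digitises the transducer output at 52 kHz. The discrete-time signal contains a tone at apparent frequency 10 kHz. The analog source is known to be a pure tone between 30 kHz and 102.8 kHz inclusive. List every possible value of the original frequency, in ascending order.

Frequencies that alias to 10 kHz are k·fs ± 10 kHz for integer k ≥ 0.
k=0: 10 kHz.
k=1: 42 kHz, 62 kHz.
k=2: 94 kHz, 114 kHz.
k=3: 146 kHz, 166 kHz.
Within [30 kHz, 102.8 kHz]: 42 kHz, 62 kHz, 94 kHz.

42 kHz, 62 kHz, 94 kHz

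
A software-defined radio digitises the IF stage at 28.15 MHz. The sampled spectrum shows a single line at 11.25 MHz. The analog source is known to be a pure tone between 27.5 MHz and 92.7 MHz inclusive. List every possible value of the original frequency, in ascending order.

Frequencies that alias to 11.25 MHz are k·fs ± 11.25 MHz for integer k ≥ 0.
k=0: 11.25 MHz.
k=1: 16.9 MHz, 39.4 MHz.
k=2: 45.05 MHz, 67.55 MHz.
k=3: 73.2 MHz, 95.7 MHz.
k=4: 101.35 MHz, 123.85 MHz.
Within [27.5 MHz, 92.7 MHz]: 39.4 MHz, 45.05 MHz, 67.55 MHz, 73.2 MHz.

39.4 MHz, 45.05 MHz, 67.55 MHz, 73.2 MHz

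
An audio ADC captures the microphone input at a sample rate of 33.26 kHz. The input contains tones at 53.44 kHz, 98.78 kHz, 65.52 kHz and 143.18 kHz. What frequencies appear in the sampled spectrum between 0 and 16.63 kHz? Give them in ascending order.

1 kHz, 10.14 kHz, 13.08 kHz

fs/2 = 16.63 kHz.
53.44 kHz mod fs = 20.18 kHz.
20.18 kHz > fs/2 = 16.63 kHz, folds to fs − 20.18 kHz = 13.08 kHz.
98.78 kHz mod fs = 32.26 kHz.
32.26 kHz > fs/2 = 16.63 kHz, folds to fs − 32.26 kHz = 1 kHz.
65.52 kHz mod fs = 32.26 kHz.
32.26 kHz > fs/2 = 16.63 kHz, folds to fs − 32.26 kHz = 1 kHz.
143.18 kHz mod fs = 10.14 kHz.
10.14 kHz ≤ fs/2 = 16.63 kHz, appears at 10.14 kHz.
Distinct values: {1 kHz, 10.14 kHz, 13.08 kHz}.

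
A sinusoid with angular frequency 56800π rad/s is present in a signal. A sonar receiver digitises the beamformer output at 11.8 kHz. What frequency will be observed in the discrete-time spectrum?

ω = 56800π rad/s → f = ω/(2π) = 28400 Hz = 28.4 kHz.
28.4 kHz mod fs = 4.8 kHz.
4.8 kHz ≤ fs/2 = 5.9 kHz, appears at 4.8 kHz.

4.8 kHz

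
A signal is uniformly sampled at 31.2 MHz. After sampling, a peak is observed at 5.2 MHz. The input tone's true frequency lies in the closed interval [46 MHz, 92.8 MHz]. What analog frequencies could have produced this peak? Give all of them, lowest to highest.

57.2 MHz, 67.6 MHz, 88.4 MHz

Frequencies that alias to 5.2 MHz are k·fs ± 5.2 MHz for integer k ≥ 0.
k=0: 5.2 MHz.
k=1: 26 MHz, 36.4 MHz.
k=2: 57.2 MHz, 67.6 MHz.
k=3: 88.4 MHz, 98.8 MHz.
k=4: 119.6 MHz, 130 MHz.
Within [46 MHz, 92.8 MHz]: 57.2 MHz, 67.6 MHz, 88.4 MHz.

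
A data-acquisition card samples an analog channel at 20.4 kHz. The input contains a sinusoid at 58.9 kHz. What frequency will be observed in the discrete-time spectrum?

2.3 kHz

58.9 kHz mod fs = 18.1 kHz.
18.1 kHz > fs/2 = 10.2 kHz, folds to fs − 18.1 kHz = 2.3 kHz.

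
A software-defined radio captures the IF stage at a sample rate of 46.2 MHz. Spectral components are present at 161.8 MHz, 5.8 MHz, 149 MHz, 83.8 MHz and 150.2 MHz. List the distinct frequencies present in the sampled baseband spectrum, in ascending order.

fs/2 = 23.1 MHz.
161.8 MHz mod fs = 23.2 MHz.
23.2 MHz > fs/2 = 23.1 MHz, folds to fs − 23.2 MHz = 23 MHz.
5.8 MHz ≤ fs/2 = 23.1 MHz, passes unchanged.
149 MHz mod fs = 10.4 MHz.
10.4 MHz ≤ fs/2 = 23.1 MHz, appears at 10.4 MHz.
83.8 MHz mod fs = 37.6 MHz.
37.6 MHz > fs/2 = 23.1 MHz, folds to fs − 37.6 MHz = 8.6 MHz.
150.2 MHz mod fs = 11.6 MHz.
11.6 MHz ≤ fs/2 = 23.1 MHz, appears at 11.6 MHz.
Distinct values: {5.8 MHz, 8.6 MHz, 10.4 MHz, 11.6 MHz, 23 MHz}.

5.8 MHz, 8.6 MHz, 10.4 MHz, 11.6 MHz, 23 MHz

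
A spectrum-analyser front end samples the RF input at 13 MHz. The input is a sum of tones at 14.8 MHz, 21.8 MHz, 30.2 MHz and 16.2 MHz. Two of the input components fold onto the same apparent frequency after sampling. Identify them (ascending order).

fs/2 = 6.5 MHz.
14.8 MHz mod fs = 1.8 MHz.
1.8 MHz ≤ fs/2 = 6.5 MHz, appears at 1.8 MHz.
21.8 MHz mod fs = 8.8 MHz.
8.8 MHz > fs/2 = 6.5 MHz, folds to fs − 8.8 MHz = 4.2 MHz.
30.2 MHz mod fs = 4.2 MHz.
4.2 MHz ≤ fs/2 = 6.5 MHz, appears at 4.2 MHz.
16.2 MHz mod fs = 3.2 MHz.
3.2 MHz ≤ fs/2 = 6.5 MHz, appears at 3.2 MHz.
21.8 MHz and 30.2 MHz both map to 4.2 MHz.

21.8 MHz, 30.2 MHz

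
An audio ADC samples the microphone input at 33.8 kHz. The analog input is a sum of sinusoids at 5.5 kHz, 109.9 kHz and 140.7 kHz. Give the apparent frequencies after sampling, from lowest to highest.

fs/2 = 16.9 kHz.
5.5 kHz ≤ fs/2 = 16.9 kHz, passes unchanged.
109.9 kHz mod fs = 8.5 kHz.
8.5 kHz ≤ fs/2 = 16.9 kHz, appears at 8.5 kHz.
140.7 kHz mod fs = 5.5 kHz.
5.5 kHz ≤ fs/2 = 16.9 kHz, appears at 5.5 kHz.
Distinct values: {5.5 kHz, 8.5 kHz}.

5.5 kHz, 8.5 kHz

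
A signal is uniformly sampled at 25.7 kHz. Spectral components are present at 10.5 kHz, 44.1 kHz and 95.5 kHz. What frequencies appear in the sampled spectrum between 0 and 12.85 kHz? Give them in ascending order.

fs/2 = 12.85 kHz.
10.5 kHz ≤ fs/2 = 12.85 kHz, passes unchanged.
44.1 kHz mod fs = 18.4 kHz.
18.4 kHz > fs/2 = 12.85 kHz, folds to fs − 18.4 kHz = 7.3 kHz.
95.5 kHz mod fs = 18.4 kHz.
18.4 kHz > fs/2 = 12.85 kHz, folds to fs − 18.4 kHz = 7.3 kHz.
Distinct values: {7.3 kHz, 10.5 kHz}.

7.3 kHz, 10.5 kHz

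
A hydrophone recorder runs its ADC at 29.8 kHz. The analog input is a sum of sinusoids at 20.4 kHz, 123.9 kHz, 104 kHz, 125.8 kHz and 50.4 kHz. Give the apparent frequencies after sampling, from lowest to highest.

4.7 kHz, 6.6 kHz, 9.2 kHz, 9.4 kHz, 14.6 kHz

fs/2 = 14.9 kHz.
20.4 kHz > fs/2 = 14.9 kHz, folds to fs − 20.4 kHz = 9.4 kHz.
123.9 kHz mod fs = 4.7 kHz.
4.7 kHz ≤ fs/2 = 14.9 kHz, appears at 4.7 kHz.
104 kHz mod fs = 14.6 kHz.
14.6 kHz ≤ fs/2 = 14.9 kHz, appears at 14.6 kHz.
125.8 kHz mod fs = 6.6 kHz.
6.6 kHz ≤ fs/2 = 14.9 kHz, appears at 6.6 kHz.
50.4 kHz mod fs = 20.6 kHz.
20.6 kHz > fs/2 = 14.9 kHz, folds to fs − 20.6 kHz = 9.2 kHz.
Distinct values: {4.7 kHz, 6.6 kHz, 9.2 kHz, 9.4 kHz, 14.6 kHz}.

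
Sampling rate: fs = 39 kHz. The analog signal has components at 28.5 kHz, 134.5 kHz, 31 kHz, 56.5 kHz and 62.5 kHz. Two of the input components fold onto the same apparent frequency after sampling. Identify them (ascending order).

fs/2 = 19.5 kHz.
28.5 kHz > fs/2 = 19.5 kHz, folds to fs − 28.5 kHz = 10.5 kHz.
134.5 kHz mod fs = 17.5 kHz.
17.5 kHz ≤ fs/2 = 19.5 kHz, appears at 17.5 kHz.
31 kHz > fs/2 = 19.5 kHz, folds to fs − 31 kHz = 8 kHz.
56.5 kHz mod fs = 17.5 kHz.
17.5 kHz ≤ fs/2 = 19.5 kHz, appears at 17.5 kHz.
62.5 kHz mod fs = 23.5 kHz.
23.5 kHz > fs/2 = 19.5 kHz, folds to fs − 23.5 kHz = 15.5 kHz.
56.5 kHz and 134.5 kHz both map to 17.5 kHz.

56.5 kHz, 134.5 kHz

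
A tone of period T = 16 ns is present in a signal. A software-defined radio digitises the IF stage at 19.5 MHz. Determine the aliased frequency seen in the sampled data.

T = 16 ns → f = 1/T = 62.5 MHz.
62.5 MHz mod fs = 4 MHz.
4 MHz ≤ fs/2 = 9.75 MHz, appears at 4 MHz.

4 MHz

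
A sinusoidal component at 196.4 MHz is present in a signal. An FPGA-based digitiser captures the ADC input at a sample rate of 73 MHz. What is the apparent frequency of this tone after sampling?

196.4 MHz mod fs = 50.4 MHz.
50.4 MHz > fs/2 = 36.5 MHz, folds to fs − 50.4 MHz = 22.6 MHz.

22.6 MHz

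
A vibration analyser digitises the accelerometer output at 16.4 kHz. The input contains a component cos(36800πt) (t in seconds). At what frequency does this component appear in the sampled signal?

2 kHz

ω = 36800π rad/s → f = ω/(2π) = 18400 Hz = 18.4 kHz.
18.4 kHz mod fs = 2 kHz.
2 kHz ≤ fs/2 = 8.2 kHz, appears at 2 kHz.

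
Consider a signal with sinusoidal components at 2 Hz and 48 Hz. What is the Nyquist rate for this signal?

96 Hz

Highest-frequency component: 48 Hz.
Nyquist rate = 2 × 48 Hz = 96 Hz.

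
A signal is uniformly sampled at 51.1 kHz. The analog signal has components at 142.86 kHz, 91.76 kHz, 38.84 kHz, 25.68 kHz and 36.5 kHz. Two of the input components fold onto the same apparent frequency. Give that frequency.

fs/2 = 25.55 kHz.
142.86 kHz mod fs = 40.66 kHz.
40.66 kHz > fs/2 = 25.55 kHz, folds to fs − 40.66 kHz = 10.44 kHz.
91.76 kHz mod fs = 40.66 kHz.
40.66 kHz > fs/2 = 25.55 kHz, folds to fs − 40.66 kHz = 10.44 kHz.
38.84 kHz > fs/2 = 25.55 kHz, folds to fs − 38.84 kHz = 12.26 kHz.
25.68 kHz > fs/2 = 25.55 kHz, folds to fs − 25.68 kHz = 25.42 kHz.
36.5 kHz > fs/2 = 25.55 kHz, folds to fs − 36.5 kHz = 14.6 kHz.
91.76 kHz and 142.86 kHz both map to 10.44 kHz.

10.44 kHz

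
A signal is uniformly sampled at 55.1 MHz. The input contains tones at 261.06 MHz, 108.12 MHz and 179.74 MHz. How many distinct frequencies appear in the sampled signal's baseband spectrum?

fs/2 = 27.55 MHz.
261.06 MHz mod fs = 40.66 MHz.
40.66 MHz > fs/2 = 27.55 MHz, folds to fs − 40.66 MHz = 14.44 MHz.
108.12 MHz mod fs = 53.02 MHz.
53.02 MHz > fs/2 = 27.55 MHz, folds to fs − 53.02 MHz = 2.08 MHz.
179.74 MHz mod fs = 14.44 MHz.
14.44 MHz ≤ fs/2 = 27.55 MHz, appears at 14.44 MHz.
Distinct values: {2.08 MHz, 14.44 MHz} → 2.

2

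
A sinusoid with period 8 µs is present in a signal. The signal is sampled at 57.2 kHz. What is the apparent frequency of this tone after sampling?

T = 8 µs → f = 1/T = 125 kHz.
125 kHz mod fs = 10.6 kHz.
10.6 kHz ≤ fs/2 = 28.6 kHz, appears at 10.6 kHz.

10.6 kHz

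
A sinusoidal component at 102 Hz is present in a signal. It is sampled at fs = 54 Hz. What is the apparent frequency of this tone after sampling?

6 Hz

102 Hz mod fs = 48 Hz.
48 Hz > fs/2 = 27 Hz, folds to fs − 48 Hz = 6 Hz.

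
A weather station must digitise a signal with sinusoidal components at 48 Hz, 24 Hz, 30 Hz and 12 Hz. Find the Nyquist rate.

96 Hz

Highest-frequency component: 48 Hz.
Nyquist rate = 2 × 48 Hz = 96 Hz.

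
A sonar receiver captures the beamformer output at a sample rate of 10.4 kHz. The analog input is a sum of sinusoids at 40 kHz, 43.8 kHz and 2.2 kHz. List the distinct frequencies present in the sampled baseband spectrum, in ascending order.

fs/2 = 5.2 kHz.
40 kHz mod fs = 8.8 kHz.
8.8 kHz > fs/2 = 5.2 kHz, folds to fs − 8.8 kHz = 1.6 kHz.
43.8 kHz mod fs = 2.2 kHz.
2.2 kHz ≤ fs/2 = 5.2 kHz, appears at 2.2 kHz.
2.2 kHz ≤ fs/2 = 5.2 kHz, passes unchanged.
Distinct values: {1.6 kHz, 2.2 kHz}.

1.6 kHz, 2.2 kHz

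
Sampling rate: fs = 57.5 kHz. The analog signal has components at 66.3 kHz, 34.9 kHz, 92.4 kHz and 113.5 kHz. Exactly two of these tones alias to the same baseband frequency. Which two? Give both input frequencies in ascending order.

34.9 kHz, 92.4 kHz

fs/2 = 28.75 kHz.
66.3 kHz mod fs = 8.8 kHz.
8.8 kHz ≤ fs/2 = 28.75 kHz, appears at 8.8 kHz.
34.9 kHz > fs/2 = 28.75 kHz, folds to fs − 34.9 kHz = 22.6 kHz.
92.4 kHz mod fs = 34.9 kHz.
34.9 kHz > fs/2 = 28.75 kHz, folds to fs − 34.9 kHz = 22.6 kHz.
113.5 kHz mod fs = 56 kHz.
56 kHz > fs/2 = 28.75 kHz, folds to fs − 56 kHz = 1.5 kHz.
34.9 kHz and 92.4 kHz both map to 22.6 kHz.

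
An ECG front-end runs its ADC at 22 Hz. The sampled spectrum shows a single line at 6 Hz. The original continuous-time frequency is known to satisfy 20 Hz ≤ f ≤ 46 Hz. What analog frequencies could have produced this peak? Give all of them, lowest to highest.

Frequencies that alias to 6 Hz are k·fs ± 6 Hz for integer k ≥ 0.
k=0: 6 Hz.
k=1: 16 Hz, 28 Hz.
k=2: 38 Hz, 50 Hz.
k=3: 60 Hz, 72 Hz.
Within [20 Hz, 46 Hz]: 28 Hz, 38 Hz.

28 Hz, 38 Hz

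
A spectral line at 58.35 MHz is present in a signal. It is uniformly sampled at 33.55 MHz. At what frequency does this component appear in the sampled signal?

8.75 MHz

58.35 MHz mod fs = 24.8 MHz.
24.8 MHz > fs/2 = 16.775 MHz, folds to fs − 24.8 MHz = 8.75 MHz.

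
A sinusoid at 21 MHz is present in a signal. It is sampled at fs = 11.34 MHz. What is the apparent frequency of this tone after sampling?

21 MHz mod fs = 9.66 MHz.
9.66 MHz > fs/2 = 5.67 MHz, folds to fs − 9.66 MHz = 1.68 MHz.

1.68 MHz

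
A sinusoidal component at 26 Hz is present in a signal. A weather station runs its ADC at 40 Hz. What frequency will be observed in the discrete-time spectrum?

26 Hz > fs/2 = 20 Hz, folds to fs − 26 Hz = 14 Hz.

14 Hz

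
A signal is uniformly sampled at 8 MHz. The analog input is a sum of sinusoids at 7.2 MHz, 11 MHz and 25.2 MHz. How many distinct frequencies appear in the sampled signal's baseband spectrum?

fs/2 = 4 MHz.
7.2 MHz > fs/2 = 4 MHz, folds to fs − 7.2 MHz = 0.8 MHz.
11 MHz mod fs = 3 MHz.
3 MHz ≤ fs/2 = 4 MHz, appears at 3 MHz.
25.2 MHz mod fs = 1.2 MHz.
1.2 MHz ≤ fs/2 = 4 MHz, appears at 1.2 MHz.
Distinct values: {0.8 MHz, 1.2 MHz, 3 MHz} → 3.

3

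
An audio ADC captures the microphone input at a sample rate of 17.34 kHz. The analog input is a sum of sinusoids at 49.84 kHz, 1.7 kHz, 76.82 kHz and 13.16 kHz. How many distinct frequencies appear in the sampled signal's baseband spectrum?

4

fs/2 = 8.67 kHz.
49.84 kHz mod fs = 15.16 kHz.
15.16 kHz > fs/2 = 8.67 kHz, folds to fs − 15.16 kHz = 2.18 kHz.
1.7 kHz ≤ fs/2 = 8.67 kHz, passes unchanged.
76.82 kHz mod fs = 7.46 kHz.
7.46 kHz ≤ fs/2 = 8.67 kHz, appears at 7.46 kHz.
13.16 kHz > fs/2 = 8.67 kHz, folds to fs − 13.16 kHz = 4.18 kHz.
Distinct values: {1.7 kHz, 2.18 kHz, 4.18 kHz, 7.46 kHz} → 4.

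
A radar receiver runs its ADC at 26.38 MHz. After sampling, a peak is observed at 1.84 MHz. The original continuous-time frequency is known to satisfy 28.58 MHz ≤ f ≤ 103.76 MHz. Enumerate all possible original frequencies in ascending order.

50.92 MHz, 54.6 MHz, 77.3 MHz, 80.98 MHz, 103.68 MHz

Frequencies that alias to 1.84 MHz are k·fs ± 1.84 MHz for integer k ≥ 0.
k=0: 1.84 MHz.
k=1: 24.54 MHz, 28.22 MHz.
k=2: 50.92 MHz, 54.6 MHz.
k=3: 77.3 MHz, 80.98 MHz.
k=4: 103.68 MHz, 107.36 MHz.
k=5: 130.06 MHz, 133.74 MHz.
Within [28.58 MHz, 103.76 MHz]: 50.92 MHz, 54.6 MHz, 77.3 MHz, 80.98 MHz, 103.68 MHz.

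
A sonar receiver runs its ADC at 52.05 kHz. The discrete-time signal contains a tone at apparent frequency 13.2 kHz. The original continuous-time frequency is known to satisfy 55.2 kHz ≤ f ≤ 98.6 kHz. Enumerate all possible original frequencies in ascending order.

Frequencies that alias to 13.2 kHz are k·fs ± 13.2 kHz for integer k ≥ 0.
k=0: 13.2 kHz.
k=1: 38.85 kHz, 65.25 kHz.
k=2: 90.9 kHz, 117.3 kHz.
k=3: 142.95 kHz, 169.35 kHz.
Within [55.2 kHz, 98.6 kHz]: 65.25 kHz, 90.9 kHz.

65.25 kHz, 90.9 kHz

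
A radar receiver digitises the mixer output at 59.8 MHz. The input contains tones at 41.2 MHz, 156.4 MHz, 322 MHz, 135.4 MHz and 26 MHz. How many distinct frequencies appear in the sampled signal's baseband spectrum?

fs/2 = 29.9 MHz.
41.2 MHz > fs/2 = 29.9 MHz, folds to fs − 41.2 MHz = 18.6 MHz.
156.4 MHz mod fs = 36.8 MHz.
36.8 MHz > fs/2 = 29.9 MHz, folds to fs − 36.8 MHz = 23 MHz.
322 MHz mod fs = 23 MHz.
23 MHz ≤ fs/2 = 29.9 MHz, appears at 23 MHz.
135.4 MHz mod fs = 15.8 MHz.
15.8 MHz ≤ fs/2 = 29.9 MHz, appears at 15.8 MHz.
26 MHz ≤ fs/2 = 29.9 MHz, passes unchanged.
Distinct values: {15.8 MHz, 18.6 MHz, 23 MHz, 26 MHz} → 4.

4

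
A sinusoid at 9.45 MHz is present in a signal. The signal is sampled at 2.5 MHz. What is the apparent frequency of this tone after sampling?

9.45 MHz mod fs = 1.95 MHz.
1.95 MHz > fs/2 = 1.25 MHz, folds to fs − 1.95 MHz = 0.55 MHz.

0.55 MHz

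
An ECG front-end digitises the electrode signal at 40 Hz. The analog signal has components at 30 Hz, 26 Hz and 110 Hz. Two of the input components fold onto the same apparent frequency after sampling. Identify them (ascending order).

fs/2 = 20 Hz.
30 Hz > fs/2 = 20 Hz, folds to fs − 30 Hz = 10 Hz.
26 Hz > fs/2 = 20 Hz, folds to fs − 26 Hz = 14 Hz.
110 Hz mod fs = 30 Hz.
30 Hz > fs/2 = 20 Hz, folds to fs − 30 Hz = 10 Hz.
30 Hz and 110 Hz both map to 10 Hz.

30 Hz, 110 Hz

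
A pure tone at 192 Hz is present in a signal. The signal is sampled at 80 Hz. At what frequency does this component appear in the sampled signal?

32 Hz

192 Hz mod fs = 32 Hz.
32 Hz ≤ fs/2 = 40 Hz, appears at 32 Hz.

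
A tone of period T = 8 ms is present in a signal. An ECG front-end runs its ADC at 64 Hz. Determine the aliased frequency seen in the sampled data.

3 Hz

T = 8 ms → f = 1/T = 125 Hz.
125 Hz mod fs = 61 Hz.
61 Hz > fs/2 = 32 Hz, folds to fs − 61 Hz = 3 Hz.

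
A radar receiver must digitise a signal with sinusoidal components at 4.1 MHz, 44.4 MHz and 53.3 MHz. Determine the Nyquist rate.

106.6 MHz

Highest-frequency component: 53.3 MHz.
Nyquist rate = 2 × 53.3 MHz = 106.6 MHz.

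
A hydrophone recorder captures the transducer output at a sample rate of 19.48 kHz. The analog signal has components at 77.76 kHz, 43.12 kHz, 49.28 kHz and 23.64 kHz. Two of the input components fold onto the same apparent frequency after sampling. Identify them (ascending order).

23.64 kHz, 43.12 kHz

fs/2 = 9.74 kHz.
77.76 kHz mod fs = 19.32 kHz.
19.32 kHz > fs/2 = 9.74 kHz, folds to fs − 19.32 kHz = 0.16 kHz.
43.12 kHz mod fs = 4.16 kHz.
4.16 kHz ≤ fs/2 = 9.74 kHz, appears at 4.16 kHz.
49.28 kHz mod fs = 10.32 kHz.
10.32 kHz > fs/2 = 9.74 kHz, folds to fs − 10.32 kHz = 9.16 kHz.
23.64 kHz mod fs = 4.16 kHz.
4.16 kHz ≤ fs/2 = 9.74 kHz, appears at 4.16 kHz.
23.64 kHz and 43.12 kHz both map to 4.16 kHz.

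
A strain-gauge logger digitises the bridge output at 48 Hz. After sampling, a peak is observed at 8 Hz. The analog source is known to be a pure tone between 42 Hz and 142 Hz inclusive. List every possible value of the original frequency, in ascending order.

Frequencies that alias to 8 Hz are k·fs ± 8 Hz for integer k ≥ 0.
k=0: 8 Hz.
k=1: 40 Hz, 56 Hz.
k=2: 88 Hz, 104 Hz.
k=3: 136 Hz, 152 Hz.
k=4: 184 Hz, 200 Hz.
Within [42 Hz, 142 Hz]: 56 Hz, 88 Hz, 104 Hz, 136 Hz.

56 Hz, 88 Hz, 104 Hz, 136 Hz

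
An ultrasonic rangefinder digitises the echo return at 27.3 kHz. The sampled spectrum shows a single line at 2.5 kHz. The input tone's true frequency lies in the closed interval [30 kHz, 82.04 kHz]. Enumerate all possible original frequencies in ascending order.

Frequencies that alias to 2.5 kHz are k·fs ± 2.5 kHz for integer k ≥ 0.
k=0: 2.5 kHz.
k=1: 24.8 kHz, 29.8 kHz.
k=2: 52.1 kHz, 57.1 kHz.
k=3: 79.4 kHz, 84.4 kHz.
k=4: 106.7 kHz, 111.7 kHz.
Within [30 kHz, 82.04 kHz]: 52.1 kHz, 57.1 kHz, 79.4 kHz.

52.1 kHz, 57.1 kHz, 79.4 kHz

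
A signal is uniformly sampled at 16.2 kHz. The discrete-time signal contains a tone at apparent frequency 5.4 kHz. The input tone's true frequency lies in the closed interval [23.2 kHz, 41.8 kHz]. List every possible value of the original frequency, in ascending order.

27 kHz, 37.8 kHz

Frequencies that alias to 5.4 kHz are k·fs ± 5.4 kHz for integer k ≥ 0.
k=0: 5.4 kHz.
k=1: 10.8 kHz, 21.6 kHz.
k=2: 27 kHz, 37.8 kHz.
k=3: 43.2 kHz, 54 kHz.
Within [23.2 kHz, 41.8 kHz]: 27 kHz, 37.8 kHz.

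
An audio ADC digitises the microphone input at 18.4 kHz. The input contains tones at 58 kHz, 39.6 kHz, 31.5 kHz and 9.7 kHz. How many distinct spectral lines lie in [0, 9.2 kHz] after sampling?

fs/2 = 9.2 kHz.
58 kHz mod fs = 2.8 kHz.
2.8 kHz ≤ fs/2 = 9.2 kHz, appears at 2.8 kHz.
39.6 kHz mod fs = 2.8 kHz.
2.8 kHz ≤ fs/2 = 9.2 kHz, appears at 2.8 kHz.
31.5 kHz mod fs = 13.1 kHz.
13.1 kHz > fs/2 = 9.2 kHz, folds to fs − 13.1 kHz = 5.3 kHz.
9.7 kHz > fs/2 = 9.2 kHz, folds to fs − 9.7 kHz = 8.7 kHz.
Distinct values: {2.8 kHz, 5.3 kHz, 8.7 kHz} → 3.

3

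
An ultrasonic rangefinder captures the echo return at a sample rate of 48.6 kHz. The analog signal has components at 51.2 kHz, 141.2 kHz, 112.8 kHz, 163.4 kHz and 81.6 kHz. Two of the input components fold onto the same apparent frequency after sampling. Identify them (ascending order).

fs/2 = 24.3 kHz.
51.2 kHz mod fs = 2.6 kHz.
2.6 kHz ≤ fs/2 = 24.3 kHz, appears at 2.6 kHz.
141.2 kHz mod fs = 44 kHz.
44 kHz > fs/2 = 24.3 kHz, folds to fs − 44 kHz = 4.6 kHz.
112.8 kHz mod fs = 15.6 kHz.
15.6 kHz ≤ fs/2 = 24.3 kHz, appears at 15.6 kHz.
163.4 kHz mod fs = 17.6 kHz.
17.6 kHz ≤ fs/2 = 24.3 kHz, appears at 17.6 kHz.
81.6 kHz mod fs = 33 kHz.
33 kHz > fs/2 = 24.3 kHz, folds to fs − 33 kHz = 15.6 kHz.
81.6 kHz and 112.8 kHz both map to 15.6 kHz.

81.6 kHz, 112.8 kHz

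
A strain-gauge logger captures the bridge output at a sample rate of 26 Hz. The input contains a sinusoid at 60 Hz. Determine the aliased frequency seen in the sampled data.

8 Hz

60 Hz mod fs = 8 Hz.
8 Hz ≤ fs/2 = 13 Hz, appears at 8 Hz.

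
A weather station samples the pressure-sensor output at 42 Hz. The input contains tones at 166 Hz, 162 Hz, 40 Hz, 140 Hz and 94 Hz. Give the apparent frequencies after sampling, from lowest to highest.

fs/2 = 21 Hz.
166 Hz mod fs = 40 Hz.
40 Hz > fs/2 = 21 Hz, folds to fs − 40 Hz = 2 Hz.
162 Hz mod fs = 36 Hz.
36 Hz > fs/2 = 21 Hz, folds to fs − 36 Hz = 6 Hz.
40 Hz > fs/2 = 21 Hz, folds to fs − 40 Hz = 2 Hz.
140 Hz mod fs = 14 Hz.
14 Hz ≤ fs/2 = 21 Hz, appears at 14 Hz.
94 Hz mod fs = 10 Hz.
10 Hz ≤ fs/2 = 21 Hz, appears at 10 Hz.
Distinct values: {2 Hz, 6 Hz, 10 Hz, 14 Hz}.

2 Hz, 6 Hz, 10 Hz, 14 Hz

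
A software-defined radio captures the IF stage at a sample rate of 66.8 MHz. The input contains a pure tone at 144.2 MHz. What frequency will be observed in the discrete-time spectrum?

144.2 MHz mod fs = 10.6 MHz.
10.6 MHz ≤ fs/2 = 33.4 MHz, appears at 10.6 MHz.

10.6 MHz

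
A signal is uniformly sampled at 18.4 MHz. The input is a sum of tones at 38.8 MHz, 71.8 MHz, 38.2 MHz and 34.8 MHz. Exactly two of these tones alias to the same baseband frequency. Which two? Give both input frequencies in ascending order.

fs/2 = 9.2 MHz.
38.8 MHz mod fs = 2 MHz.
2 MHz ≤ fs/2 = 9.2 MHz, appears at 2 MHz.
71.8 MHz mod fs = 16.6 MHz.
16.6 MHz > fs/2 = 9.2 MHz, folds to fs − 16.6 MHz = 1.8 MHz.
38.2 MHz mod fs = 1.4 MHz.
1.4 MHz ≤ fs/2 = 9.2 MHz, appears at 1.4 MHz.
34.8 MHz mod fs = 16.4 MHz.
16.4 MHz > fs/2 = 9.2 MHz, folds to fs − 16.4 MHz = 2 MHz.
34.8 MHz and 38.8 MHz both map to 2 MHz.

34.8 MHz, 38.8 MHz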